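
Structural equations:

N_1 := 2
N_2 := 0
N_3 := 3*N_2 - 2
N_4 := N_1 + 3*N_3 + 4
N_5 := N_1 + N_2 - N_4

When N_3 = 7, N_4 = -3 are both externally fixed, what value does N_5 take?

Setting N_3 = 7, N_4 = -3 by intervention discards those variables' equations.
N_5 = N_1 + N_2 - N_4  [with N_1=2, N_2=0, N_4=-3]  = 5

5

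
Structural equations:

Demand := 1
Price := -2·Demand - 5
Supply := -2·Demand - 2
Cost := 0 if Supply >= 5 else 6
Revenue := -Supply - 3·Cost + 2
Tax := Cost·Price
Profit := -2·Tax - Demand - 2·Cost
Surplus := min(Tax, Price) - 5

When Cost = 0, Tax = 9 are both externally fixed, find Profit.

Setting Cost = 0, Tax = 9 by intervention discards those variables' equations.
Profit = -2·Tax - Demand - 2·Cost  [with Tax=9, Demand=1, Cost=0]  = -19

-19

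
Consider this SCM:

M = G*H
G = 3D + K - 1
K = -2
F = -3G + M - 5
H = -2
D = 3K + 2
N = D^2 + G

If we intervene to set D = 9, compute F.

-125

The intervention breaks the incoming arrows to D: D = 3K + 2 no longer applies, and D = 9.
G = 3D + K - 1  [with D=9, K=-2]  = 24
M = G*H  [with G=24, H=-2]  = -48
F = -3G + M - 5  [with G=24, M=-48]  = -125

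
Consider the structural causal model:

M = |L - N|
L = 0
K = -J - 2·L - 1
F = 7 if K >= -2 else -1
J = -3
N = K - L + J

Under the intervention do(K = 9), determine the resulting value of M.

do(K=9) replaces the equation K = -J - 2·L - 1 with the constant K = 9.
N = K - L + J  [with K=9, L=0, J=-3]  = 6
M = |L - N|  [with L=0, N=6]  = 6

6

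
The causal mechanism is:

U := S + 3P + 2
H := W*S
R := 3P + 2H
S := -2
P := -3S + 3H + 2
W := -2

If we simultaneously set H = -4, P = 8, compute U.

Setting H = -4, P = 8 by intervention discards those variables' equations.
U = S + 3P + 2  [with S=-2, P=8]  = 24

24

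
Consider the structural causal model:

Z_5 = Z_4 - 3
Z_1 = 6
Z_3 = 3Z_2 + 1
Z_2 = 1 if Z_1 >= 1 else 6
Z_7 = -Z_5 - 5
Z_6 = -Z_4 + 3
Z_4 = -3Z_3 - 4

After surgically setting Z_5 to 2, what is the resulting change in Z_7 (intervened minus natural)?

-21

Under do(Z_5=2), the mechanism Z_5 = Z_4 - 3 is discarded; Z_5 is fixed at 2.
Z_7 = -Z_5 - 5  [with Z_5=2]  = -7
Without intervention: Z_2 = 1 if Z_1 >= 1 else 6  [with Z_1=6]  = 1; Z_3 = 3Z_2 + 1  [with Z_2=1]  = 4; Z_4 = -3Z_3 - 4  [with Z_3=4]  = -16; Z_5 = Z_4 - 3  [with Z_4=-16]  = -19; Z_7 = -Z_5 - 5  [with Z_5=-19]  = 14.
Change = -7 − 14 = -21.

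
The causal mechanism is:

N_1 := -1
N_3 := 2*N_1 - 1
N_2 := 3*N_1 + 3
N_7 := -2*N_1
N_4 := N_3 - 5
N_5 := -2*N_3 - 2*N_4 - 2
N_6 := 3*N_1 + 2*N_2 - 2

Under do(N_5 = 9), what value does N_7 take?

Under do(N_5=9), the mechanism N_5 := -2*N_3 - 2*N_4 - 2 is discarded; N_5 is fixed at 9.
Since N_7 is not a descendant of the intervened variable, it is unaffected.
N_7 = -2*N_1  [with N_1=-1]  = 2

2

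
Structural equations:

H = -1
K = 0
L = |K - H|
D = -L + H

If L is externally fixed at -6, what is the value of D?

The intervention breaks the incoming arrows to L: L = |K - H| no longer applies, and L = -6.
D = -L + H  [with L=-6, H=-1]  = 5

5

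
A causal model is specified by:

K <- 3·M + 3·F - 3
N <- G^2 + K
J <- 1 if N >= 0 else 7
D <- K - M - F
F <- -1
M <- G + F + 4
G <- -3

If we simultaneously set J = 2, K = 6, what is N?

Under do(J = 2, K = 6), each intervened variable's structural equation is replaced by its fixed value.
N = G^2 + K  [with G=-3, K=6]  = 15

15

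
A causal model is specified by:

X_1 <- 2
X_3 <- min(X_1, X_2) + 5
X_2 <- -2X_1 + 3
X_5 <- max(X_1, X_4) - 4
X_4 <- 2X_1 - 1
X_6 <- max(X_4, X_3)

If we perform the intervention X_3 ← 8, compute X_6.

The intervention breaks the incoming arrows to X_3: X_3 <- min(X_1, X_2) + 5 no longer applies, and X_3 = 8.
X_4 = 2X_1 - 1  [with X_1=2]  = 3
X_6 = max(X_4, X_3)  [with X_4=3, X_3=8]  = 8

8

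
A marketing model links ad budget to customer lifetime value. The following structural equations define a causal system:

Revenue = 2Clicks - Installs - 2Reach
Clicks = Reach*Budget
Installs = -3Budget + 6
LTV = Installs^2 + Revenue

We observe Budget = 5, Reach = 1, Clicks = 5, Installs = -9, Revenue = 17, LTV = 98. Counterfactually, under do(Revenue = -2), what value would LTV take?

The intervention breaks the incoming arrows to Revenue: Revenue = 2Clicks - Installs - 2Reach no longer applies, and Revenue = -2.
Installs = -3Budget + 6  [with Budget=5]  = -9
LTV = Installs^2 + Revenue  [with Installs=-9, Revenue=-2]  = 79

79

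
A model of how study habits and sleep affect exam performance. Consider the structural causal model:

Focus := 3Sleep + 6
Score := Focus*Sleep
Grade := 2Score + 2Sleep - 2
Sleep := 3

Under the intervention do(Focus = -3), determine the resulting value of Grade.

Under do(Focus=-3), the mechanism Focus := 3Sleep + 6 is discarded; Focus is fixed at -3.
Score = Focus*Sleep  [with Focus=-3, Sleep=3]  = -9
Grade = 2Score + 2Sleep - 2  [with Score=-9, Sleep=3]  = -14

-14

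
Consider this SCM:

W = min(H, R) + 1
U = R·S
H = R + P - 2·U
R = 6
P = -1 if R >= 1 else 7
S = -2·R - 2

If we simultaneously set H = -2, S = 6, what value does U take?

36

Under do(H = -2, S = 6), each intervened variable's structural equation is replaced by its fixed value.
U = R·S  [with R=6, S=6]  = 36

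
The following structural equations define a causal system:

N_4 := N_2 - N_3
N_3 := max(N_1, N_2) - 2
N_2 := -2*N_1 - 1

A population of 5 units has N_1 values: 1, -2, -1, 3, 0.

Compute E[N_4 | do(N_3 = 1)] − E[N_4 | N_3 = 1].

0.6

The intervention sets N_3=1 in all 5 units regardless of N_1. Recomputing N_4 per unit gives -4, 2, 0, -8, -2; average -2.4.
Conditioning on N_3=1 selects the 2 unit(s) with N_1 ∈ {-2, 3}. Their N_4 values: 2, -8. Mean = -3.
Difference = -2.4 − (-3) = 0.6.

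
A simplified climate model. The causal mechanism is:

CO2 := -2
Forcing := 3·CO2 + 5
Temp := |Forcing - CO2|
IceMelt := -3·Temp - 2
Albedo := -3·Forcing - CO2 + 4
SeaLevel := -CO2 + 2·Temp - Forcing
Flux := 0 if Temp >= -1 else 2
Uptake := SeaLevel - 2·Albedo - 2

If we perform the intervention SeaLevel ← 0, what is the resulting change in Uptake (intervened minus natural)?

-5

Intervening sets SeaLevel = 0 and removes its equation (SeaLevel := -CO2 + 2·Temp - Forcing).
Forcing = 3·CO2 + 5  [with CO2=-2]  = -1
Albedo = -3·Forcing - CO2 + 4  [with Forcing=-1, CO2=-2]  = 9
Uptake = SeaLevel - 2·Albedo - 2  [with SeaLevel=0, Albedo=9]  = -20
Without intervention: Forcing = 3·CO2 + 5  [with CO2=-2]  = -1; Temp = |Forcing - CO2|  [with Forcing=-1, CO2=-2]  = 1; Albedo = -3·Forcing - CO2 + 4  [with Forcing=-1, CO2=-2]  = 9; SeaLevel = -CO2 + 2·Temp - Forcing  [with CO2=-2, Temp=1, Forcing=-1]  = 5; Uptake = SeaLevel - 2·Albedo - 2  [with SeaLevel=5, Albedo=9]  = -15.
Change = -20 − (-15) = -5.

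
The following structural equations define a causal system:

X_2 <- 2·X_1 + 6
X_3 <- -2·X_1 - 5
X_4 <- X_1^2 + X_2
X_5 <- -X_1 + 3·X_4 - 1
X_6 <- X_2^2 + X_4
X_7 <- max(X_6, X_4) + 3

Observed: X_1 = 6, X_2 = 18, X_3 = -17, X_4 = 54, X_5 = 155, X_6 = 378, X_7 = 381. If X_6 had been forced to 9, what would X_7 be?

57

Intervening sets X_6 = 9 and removes its equation (X_6 <- X_2^2 + X_4).
X_2 = 2·X_1 + 6  [with X_1=6]  = 18
X_4 = X_1^2 + X_2  [with X_1=6, X_2=18]  = 54
X_7 = max(X_6, X_4) + 3  [with X_6=9, X_4=54]  = 57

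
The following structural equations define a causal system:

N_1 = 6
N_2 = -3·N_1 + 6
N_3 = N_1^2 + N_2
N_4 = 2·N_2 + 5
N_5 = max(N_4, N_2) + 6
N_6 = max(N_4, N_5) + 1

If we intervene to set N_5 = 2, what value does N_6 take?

The intervention breaks the incoming arrows to N_5: N_5 = max(N_4, N_2) + 6 no longer applies, and N_5 = 2.
N_2 = -3·N_1 + 6  [with N_1=6]  = -12
N_4 = 2·N_2 + 5  [with N_2=-12]  = -19
N_6 = max(N_4, N_5) + 1  [with N_4=-19, N_5=2]  = 3

3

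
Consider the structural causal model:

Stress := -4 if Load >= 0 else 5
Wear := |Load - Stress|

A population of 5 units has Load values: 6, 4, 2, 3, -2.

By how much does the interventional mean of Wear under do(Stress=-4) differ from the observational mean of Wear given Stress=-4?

The intervention sets Stress=-4 in all 5 units regardless of Load. Recomputing Wear per unit gives 10, 8, 6, 7, 2; average 6.6.
Observing Stress=-4 restricts to units where Stress's equation naturally yields -4: Load ∈ {6, 4, 2, 3}. In that subpopulation Wear = 10, 8, 6, 7, mean 7.75.
Difference = 6.6 − 7.75 = -1.15.

-1.15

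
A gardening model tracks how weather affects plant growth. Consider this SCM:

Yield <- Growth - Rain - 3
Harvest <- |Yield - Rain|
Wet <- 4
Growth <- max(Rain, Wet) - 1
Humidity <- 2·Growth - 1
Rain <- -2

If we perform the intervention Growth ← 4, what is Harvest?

5

The intervention breaks the incoming arrows to Growth: Growth <- max(Rain, Wet) - 1 no longer applies, and Growth = 4.
Yield = Growth - Rain - 3  [with Growth=4, Rain=-2]  = 3
Harvest = |Yield - Rain|  [with Yield=3, Rain=-2]  = 5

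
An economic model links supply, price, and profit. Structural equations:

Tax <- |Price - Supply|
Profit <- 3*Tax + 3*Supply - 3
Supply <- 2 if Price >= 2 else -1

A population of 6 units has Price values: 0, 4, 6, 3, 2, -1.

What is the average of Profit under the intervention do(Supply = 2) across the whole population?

9

do(Supply=2) breaks Supply's dependence on Price. With Supply=2 fixed, Profit across the units is 9, 9, 15, 6, 3, 12, mean 9.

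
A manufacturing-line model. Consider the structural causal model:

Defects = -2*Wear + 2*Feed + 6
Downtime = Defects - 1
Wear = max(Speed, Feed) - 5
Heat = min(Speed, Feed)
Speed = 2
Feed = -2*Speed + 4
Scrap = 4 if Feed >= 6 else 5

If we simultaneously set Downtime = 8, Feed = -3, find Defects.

The joint intervention fixes Downtime = 8, Feed = -3, removing each variable's own equation.
Wear = max(Speed, Feed) - 5  [with Speed=2, Feed=-3]  = -3
Defects = -2*Wear + 2*Feed + 6  [with Wear=-3, Feed=-3]  = 6

6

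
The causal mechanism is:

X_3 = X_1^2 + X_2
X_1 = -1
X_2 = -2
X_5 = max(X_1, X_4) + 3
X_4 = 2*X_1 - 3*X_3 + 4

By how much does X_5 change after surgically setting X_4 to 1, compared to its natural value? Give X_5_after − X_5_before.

Intervening sets X_4 = 1 and removes its equation (X_4 = 2*X_1 - 3*X_3 + 4).
X_5 = max(X_1, X_4) + 3  [with X_1=-1, X_4=1]  = 4
Without intervention: X_3 = X_1^2 + X_2  [with X_1=-1, X_2=-2]  = -1; X_4 = 2*X_1 - 3*X_3 + 4  [with X_1=-1, X_3=-1]  = 5; X_5 = max(X_1, X_4) + 3  [with X_1=-1, X_4=5]  = 8.
Change = 4 − 8 = -4.

-4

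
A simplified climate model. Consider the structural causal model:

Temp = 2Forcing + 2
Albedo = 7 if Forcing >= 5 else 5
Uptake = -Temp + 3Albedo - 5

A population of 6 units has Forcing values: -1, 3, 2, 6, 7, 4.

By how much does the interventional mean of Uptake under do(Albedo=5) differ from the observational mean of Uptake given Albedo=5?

-3

Every unit gets Albedo=5 under the intervention. Uptake values become 10, 2, 4, -4, -6, 0; E[Uptake|do(Albedo=5)] = 1.
Conditioning on Albedo=5 selects the 4 unit(s) with Forcing ∈ {-1, 3, 2, 4}. Their Uptake values: 10, 2, 4, 0. Mean = 4.
Difference = 1 − 4 = -3.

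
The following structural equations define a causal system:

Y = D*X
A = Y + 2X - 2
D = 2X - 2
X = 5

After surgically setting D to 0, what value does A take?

Under do(D=0), the mechanism D = 2X - 2 is discarded; D is fixed at 0.
Y = D*X  [with D=0, X=5]  = 0
A = Y + 2X - 2  [with Y=0, X=5]  = 8

8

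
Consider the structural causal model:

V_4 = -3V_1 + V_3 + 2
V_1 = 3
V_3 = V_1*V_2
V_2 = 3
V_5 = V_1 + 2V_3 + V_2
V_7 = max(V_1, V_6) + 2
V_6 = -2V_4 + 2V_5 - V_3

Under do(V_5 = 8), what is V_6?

3

The intervention breaks the incoming arrows to V_5: V_5 = V_1 + 2V_3 + V_2 no longer applies, and V_5 = 8.
V_3 = V_1*V_2  [with V_1=3, V_2=3]  = 9
V_4 = -3V_1 + V_3 + 2  [with V_1=3, V_3=9]  = 2
V_6 = -2V_4 + 2V_5 - V_3  [with V_4=2, V_5=8, V_3=9]  = 3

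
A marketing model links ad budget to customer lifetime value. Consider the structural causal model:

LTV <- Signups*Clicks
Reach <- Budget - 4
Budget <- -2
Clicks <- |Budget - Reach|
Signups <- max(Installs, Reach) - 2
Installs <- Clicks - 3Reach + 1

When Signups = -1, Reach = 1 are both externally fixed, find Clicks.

3

Setting Signups = -1, Reach = 1 by intervention discards those variables' equations.
Clicks = |Budget - Reach|  [with Budget=-2, Reach=1]  = 3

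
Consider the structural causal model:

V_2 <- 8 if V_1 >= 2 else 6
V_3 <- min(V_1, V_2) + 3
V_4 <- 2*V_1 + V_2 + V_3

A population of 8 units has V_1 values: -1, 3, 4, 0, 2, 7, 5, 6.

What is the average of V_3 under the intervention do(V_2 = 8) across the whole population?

6.25

The intervention sets V_2=8 in all 8 units regardless of V_1. Recomputing V_3 per unit gives 2, 6, 7, 3, 5, 10, 8, 9; average 6.25.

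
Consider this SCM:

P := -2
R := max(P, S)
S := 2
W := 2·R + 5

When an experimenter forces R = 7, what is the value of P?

-2

Under do(R=7), the mechanism R := max(P, S) is discarded; R is fixed at 7.
Since P is not a descendant of the intervened variable, it is unaffected.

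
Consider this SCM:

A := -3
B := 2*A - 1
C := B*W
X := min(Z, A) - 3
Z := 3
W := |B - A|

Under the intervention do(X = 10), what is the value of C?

The intervention breaks the incoming arrows to X: X := min(Z, A) - 3 no longer applies, and X = 10.
No directed path runs from X to C, so C keeps its natural value.
B = 2*A - 1  [with A=-3]  = -7
W = |B - A|  [with B=-7, A=-3]  = 4
C = B*W  [with B=-7, W=4]  = -28

-28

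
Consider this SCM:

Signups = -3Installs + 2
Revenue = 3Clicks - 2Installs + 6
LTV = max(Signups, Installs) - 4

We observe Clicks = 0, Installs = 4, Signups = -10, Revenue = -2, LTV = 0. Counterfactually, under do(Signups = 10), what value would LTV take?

do(Signups=10) replaces the equation Signups = -3Installs + 2 with the constant Signups = 10.
LTV = max(Signups, Installs) - 4  [with Signups=10, Installs=4]  = 6

6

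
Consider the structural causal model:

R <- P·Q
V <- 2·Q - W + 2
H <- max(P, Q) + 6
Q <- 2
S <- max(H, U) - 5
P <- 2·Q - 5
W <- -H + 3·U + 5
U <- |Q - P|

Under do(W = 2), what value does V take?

4

Intervening sets W = 2 and removes its equation (W <- -H + 3·U + 5).
V = 2·Q - W + 2  [with Q=2, W=2]  = 4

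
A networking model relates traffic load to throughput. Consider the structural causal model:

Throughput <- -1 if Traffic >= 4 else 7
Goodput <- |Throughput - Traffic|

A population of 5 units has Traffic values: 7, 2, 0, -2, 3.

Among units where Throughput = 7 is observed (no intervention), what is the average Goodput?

Observing Throughput=7 restricts to units where Throughput's equation naturally yields 7: Traffic ∈ {2, 0, -2, 3}. In that subpopulation Goodput = 5, 7, 9, 4, mean 6.25.

6.25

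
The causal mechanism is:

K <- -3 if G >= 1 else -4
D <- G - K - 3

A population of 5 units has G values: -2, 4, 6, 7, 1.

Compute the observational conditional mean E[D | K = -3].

4.5

Conditioning on K=-3 selects the 4 unit(s) with G ∈ {4, 6, 7, 1}. Their D values: 4, 6, 7, 1. Mean = 4.5.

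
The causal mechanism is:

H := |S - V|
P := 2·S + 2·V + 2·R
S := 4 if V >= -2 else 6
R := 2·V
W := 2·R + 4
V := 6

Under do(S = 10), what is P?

The intervention breaks the incoming arrows to S: S := 4 if V >= -2 else 6 no longer applies, and S = 10.
R = 2·V  [with V=6]  = 12
P = 2·S + 2·V + 2·R  [with S=10, V=6, R=12]  = 56

56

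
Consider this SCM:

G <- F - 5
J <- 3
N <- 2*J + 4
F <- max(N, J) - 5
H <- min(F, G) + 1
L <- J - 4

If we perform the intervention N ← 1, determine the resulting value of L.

-1

do(N=1) replaces the equation N <- 2*J + 4 with the constant N = 1.
Since L is not a descendant of the intervened variable, it is unaffected.
L = J - 4  [with J=3]  = -1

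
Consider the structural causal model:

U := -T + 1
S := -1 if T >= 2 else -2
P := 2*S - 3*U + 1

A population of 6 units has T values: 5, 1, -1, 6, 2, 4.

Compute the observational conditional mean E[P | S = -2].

-6

E[P|S=-2] averages over only the 2 units with S=-2 (T = 1, -1): P = -3, -9, mean -6.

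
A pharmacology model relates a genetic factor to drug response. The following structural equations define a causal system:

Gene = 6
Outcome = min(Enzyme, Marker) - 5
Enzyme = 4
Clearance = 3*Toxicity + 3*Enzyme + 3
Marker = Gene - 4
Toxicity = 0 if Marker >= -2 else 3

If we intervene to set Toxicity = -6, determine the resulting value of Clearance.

Intervening sets Toxicity = -6 and removes its equation (Toxicity = 0 if Marker >= -2 else 3).
Clearance = 3*Toxicity + 3*Enzyme + 3  [with Toxicity=-6, Enzyme=4]  = -3

-3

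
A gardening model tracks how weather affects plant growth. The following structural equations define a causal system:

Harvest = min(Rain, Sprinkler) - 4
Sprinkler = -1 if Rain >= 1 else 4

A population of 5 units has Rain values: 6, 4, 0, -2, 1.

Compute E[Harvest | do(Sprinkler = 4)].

-2.6

do(Sprinkler=4) breaks Sprinkler's dependence on Rain. With Sprinkler=4 fixed, Harvest across the units is 0, 0, -4, -6, -3, mean -2.6.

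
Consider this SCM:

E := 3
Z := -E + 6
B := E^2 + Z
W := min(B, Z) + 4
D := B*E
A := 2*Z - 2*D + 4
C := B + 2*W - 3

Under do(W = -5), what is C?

-1

The intervention breaks the incoming arrows to W: W := min(B, Z) + 4 no longer applies, and W = -5.
Z = -E + 6  [with E=3]  = 3
B = E^2 + Z  [with E=3, Z=3]  = 12
C = B + 2*W - 3  [with B=12, W=-5]  = -1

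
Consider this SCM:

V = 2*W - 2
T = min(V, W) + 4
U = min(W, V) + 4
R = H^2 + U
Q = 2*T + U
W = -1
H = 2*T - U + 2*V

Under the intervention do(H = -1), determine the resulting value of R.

Intervening sets H = -1 and removes its equation (H = 2*T - U + 2*V).
V = 2*W - 2  [with W=-1]  = -4
U = min(W, V) + 4  [with W=-1, V=-4]  = 0
R = H^2 + U  [with H=-1, U=0]  = 1

1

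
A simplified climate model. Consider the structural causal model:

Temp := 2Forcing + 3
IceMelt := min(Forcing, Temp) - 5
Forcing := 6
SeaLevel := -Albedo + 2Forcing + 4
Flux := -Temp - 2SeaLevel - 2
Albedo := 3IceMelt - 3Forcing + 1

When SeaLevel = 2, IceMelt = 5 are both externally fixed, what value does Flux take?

The joint intervention fixes SeaLevel = 2, IceMelt = 5, removing each variable's own equation.
Temp = 2Forcing + 3  [with Forcing=6]  = 15
Flux = -Temp - 2SeaLevel - 2  [with Temp=15, SeaLevel=2]  = -21

-21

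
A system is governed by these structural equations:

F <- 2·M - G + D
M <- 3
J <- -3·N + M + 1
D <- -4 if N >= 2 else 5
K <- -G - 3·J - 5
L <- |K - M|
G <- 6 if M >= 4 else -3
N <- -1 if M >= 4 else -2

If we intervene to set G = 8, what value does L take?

46

do(G=8) replaces the equation G <- 6 if M >= 4 else -3 with the constant G = 8.
N = -1 if M >= 4 else -2  [with M=3]  = -2
J = -3·N + M + 1  [with N=-2, M=3]  = 10
K = -G - 3·J - 5  [with G=8, J=10]  = -43
L = |K - M|  [with K=-43, M=3]  = 46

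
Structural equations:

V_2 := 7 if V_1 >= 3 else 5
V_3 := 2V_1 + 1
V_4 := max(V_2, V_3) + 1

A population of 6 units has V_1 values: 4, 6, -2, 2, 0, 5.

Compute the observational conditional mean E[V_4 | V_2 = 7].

12

Conditioning on V_2=7 selects the 3 unit(s) with V_1 ∈ {4, 6, 5}. Their V_4 values: 10, 14, 12. Mean = 12.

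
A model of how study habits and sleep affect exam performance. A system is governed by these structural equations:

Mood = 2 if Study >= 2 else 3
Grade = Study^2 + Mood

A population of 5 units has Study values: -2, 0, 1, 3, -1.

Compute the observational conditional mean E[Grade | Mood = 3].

4.5

Conditioning on Mood=3 selects the 4 unit(s) with Study ∈ {-2, 0, 1, -1}. Their Grade values: 7, 3, 4, 4. Mean = 4.5.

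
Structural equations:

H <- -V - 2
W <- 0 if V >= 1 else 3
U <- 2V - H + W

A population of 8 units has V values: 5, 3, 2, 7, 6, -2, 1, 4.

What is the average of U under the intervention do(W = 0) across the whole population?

The intervention sets W=0 in all 8 units regardless of V. Recomputing U per unit gives 17, 11, 8, 23, 20, -4, 5, 14; average 11.75.

11.75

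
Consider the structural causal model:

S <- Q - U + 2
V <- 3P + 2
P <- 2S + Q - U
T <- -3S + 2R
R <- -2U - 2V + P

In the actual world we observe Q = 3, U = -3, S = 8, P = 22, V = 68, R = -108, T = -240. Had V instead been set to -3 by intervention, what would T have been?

Under do(V=-3), the mechanism V <- 3P + 2 is discarded; V is fixed at -3.
S = Q - U + 2  [with Q=3, U=-3]  = 8
P = 2S + Q - U  [with S=8, Q=3, U=-3]  = 22
R = -2U - 2V + P  [with U=-3, V=-3, P=22]  = 34
T = -3S + 2R  [with S=8, R=34]  = 44

44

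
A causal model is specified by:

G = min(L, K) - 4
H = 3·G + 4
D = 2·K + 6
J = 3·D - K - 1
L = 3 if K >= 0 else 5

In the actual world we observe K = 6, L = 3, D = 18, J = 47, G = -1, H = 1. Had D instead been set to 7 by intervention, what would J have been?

14

The intervention breaks the incoming arrows to D: D = 2·K + 6 no longer applies, and D = 7.
J = 3·D - K - 1  [with D=7, K=6]  = 14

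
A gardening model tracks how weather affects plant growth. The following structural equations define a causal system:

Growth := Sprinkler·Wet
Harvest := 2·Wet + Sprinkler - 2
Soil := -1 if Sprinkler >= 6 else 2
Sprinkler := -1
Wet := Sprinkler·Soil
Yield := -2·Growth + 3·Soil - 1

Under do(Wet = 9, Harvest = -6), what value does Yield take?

23

The joint intervention fixes Wet = 9, Harvest = -6, removing each variable's own equation.
Soil = -1 if Sprinkler >= 6 else 2  [with Sprinkler=-1]  = 2
Growth = Sprinkler·Wet  [with Sprinkler=-1, Wet=9]  = -9
Yield = -2·Growth + 3·Soil - 1  [with Growth=-9, Soil=2]  = 23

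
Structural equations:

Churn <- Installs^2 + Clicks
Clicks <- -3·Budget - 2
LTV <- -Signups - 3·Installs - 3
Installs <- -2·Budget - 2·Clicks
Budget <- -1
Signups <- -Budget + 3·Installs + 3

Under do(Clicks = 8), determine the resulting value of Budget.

-1

Under do(Clicks=8), the mechanism Clicks <- -3·Budget - 2 is discarded; Clicks is fixed at 8.
Budget is not downstream of the intervention, so its value is determined by the original equations.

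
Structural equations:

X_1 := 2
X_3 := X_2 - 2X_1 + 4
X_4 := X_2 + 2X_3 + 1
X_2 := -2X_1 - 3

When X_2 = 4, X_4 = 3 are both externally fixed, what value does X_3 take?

4

The joint intervention fixes X_2 = 4, X_4 = 3, removing each variable's own equation.
X_3 = X_2 - 2X_1 + 4  [with X_2=4, X_1=2]  = 4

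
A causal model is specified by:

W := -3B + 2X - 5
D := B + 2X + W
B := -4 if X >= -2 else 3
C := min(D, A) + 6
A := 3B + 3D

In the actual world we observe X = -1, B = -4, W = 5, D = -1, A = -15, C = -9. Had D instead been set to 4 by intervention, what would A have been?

Intervening sets D = 4 and removes its equation (D := B + 2X + W).
B = -4 if X >= -2 else 3  [with X=-1]  = -4
A = 3B + 3D  [with B=-4, D=4]  = 0

0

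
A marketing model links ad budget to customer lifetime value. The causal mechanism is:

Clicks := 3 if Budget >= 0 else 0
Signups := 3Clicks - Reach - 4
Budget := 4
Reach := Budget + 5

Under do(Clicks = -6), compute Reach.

Under do(Clicks=-6), the mechanism Clicks := 3 if Budget >= 0 else 0 is discarded; Clicks is fixed at -6.
Since Reach is not a descendant of the intervened variable, it is unaffected.
Reach = Budget + 5  [with Budget=4]  = 9

9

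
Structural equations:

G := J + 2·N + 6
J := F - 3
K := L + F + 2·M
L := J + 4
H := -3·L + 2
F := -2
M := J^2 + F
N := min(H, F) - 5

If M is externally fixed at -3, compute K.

The intervention breaks the incoming arrows to M: M := J^2 + F no longer applies, and M = -3.
J = F - 3  [with F=-2]  = -5
L = J + 4  [with J=-5]  = -1
K = L + F + 2·M  [with L=-1, F=-2, M=-3]  = -9

-9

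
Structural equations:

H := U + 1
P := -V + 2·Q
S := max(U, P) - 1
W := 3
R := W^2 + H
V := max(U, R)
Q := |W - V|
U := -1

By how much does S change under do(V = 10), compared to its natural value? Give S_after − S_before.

do(V=10) replaces the equation V := max(U, R) with the constant V = 10.
Q = |W - V|  [with W=3, V=10]  = 7
P = -V + 2·Q  [with V=10, Q=7]  = 4
S = max(U, P) - 1  [with U=-1, P=4]  = 3
Without intervention: H = U + 1  [with U=-1]  = 0; R = W^2 + H  [with W=3, H=0]  = 9; V = max(U, R)  [with U=-1, R=9]  = 9; Q = |W - V|  [with W=3, V=9]  = 6; P = -V + 2·Q  [with V=9, Q=6]  = 3; S = max(U, P) - 1  [with U=-1, P=3]  = 2.
Change = 3 − 2 = 1.

1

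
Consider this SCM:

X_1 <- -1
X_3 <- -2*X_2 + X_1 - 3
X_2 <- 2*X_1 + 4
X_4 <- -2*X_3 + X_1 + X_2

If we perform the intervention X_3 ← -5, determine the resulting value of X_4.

The intervention breaks the incoming arrows to X_3: X_3 <- -2*X_2 + X_1 - 3 no longer applies, and X_3 = -5.
X_2 = 2*X_1 + 4  [with X_1=-1]  = 2
X_4 = -2*X_3 + X_1 + X_2  [with X_3=-5, X_1=-1, X_2=2]  = 11

11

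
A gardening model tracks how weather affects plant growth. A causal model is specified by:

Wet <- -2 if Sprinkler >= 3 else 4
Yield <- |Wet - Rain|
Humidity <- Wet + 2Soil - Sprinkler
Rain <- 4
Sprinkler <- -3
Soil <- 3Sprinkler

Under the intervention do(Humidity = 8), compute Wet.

The intervention breaks the incoming arrows to Humidity: Humidity <- Wet + 2Soil - Sprinkler no longer applies, and Humidity = 8.
Since Wet is not a descendant of the intervened variable, it is unaffected.
Wet = -2 if Sprinkler >= 3 else 4  [with Sprinkler=-3]  = 4

4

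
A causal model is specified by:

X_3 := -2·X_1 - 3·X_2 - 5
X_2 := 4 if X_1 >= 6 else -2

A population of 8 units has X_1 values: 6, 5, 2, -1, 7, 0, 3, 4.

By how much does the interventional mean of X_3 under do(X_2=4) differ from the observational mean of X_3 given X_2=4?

6.5

Every unit gets X_2=4 under the intervention. X_3 values become -29, -27, -21, -15, -31, -17, -23, -25; E[X_3|do(X_2=4)] = -23.5.
Observing X_2=4 restricts to units where X_2's equation naturally yields 4: X_1 ∈ {6, 7}. In that subpopulation X_3 = -29, -31, mean -30.
Difference = -23.5 − (-30) = 6.5.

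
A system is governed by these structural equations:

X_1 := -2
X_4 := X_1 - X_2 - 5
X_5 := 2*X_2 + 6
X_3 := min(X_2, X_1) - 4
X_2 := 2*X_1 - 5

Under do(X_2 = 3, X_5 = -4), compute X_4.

-10

The joint intervention fixes X_2 = 3, X_5 = -4, removing each variable's own equation.
X_4 = X_1 - X_2 - 5  [with X_1=-2, X_2=3]  = -10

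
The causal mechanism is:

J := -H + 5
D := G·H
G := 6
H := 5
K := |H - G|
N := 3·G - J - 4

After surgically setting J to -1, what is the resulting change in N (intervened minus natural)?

The intervention breaks the incoming arrows to J: J := -H + 5 no longer applies, and J = -1.
N = 3·G - J - 4  [with G=6, J=-1]  = 15
Without intervention: J = -H + 5  [with H=5]  = 0; N = 3·G - J - 4  [with G=6, J=0]  = 14.
Change = 15 − 14 = 1.

1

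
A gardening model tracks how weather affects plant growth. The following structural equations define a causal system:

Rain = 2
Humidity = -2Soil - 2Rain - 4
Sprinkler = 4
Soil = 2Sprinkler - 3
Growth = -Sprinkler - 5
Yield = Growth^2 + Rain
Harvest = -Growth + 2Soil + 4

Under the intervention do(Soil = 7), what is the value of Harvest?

27

The intervention breaks the incoming arrows to Soil: Soil = 2Sprinkler - 3 no longer applies, and Soil = 7.
Growth = -Sprinkler - 5  [with Sprinkler=4]  = -9
Harvest = -Growth + 2Soil + 4  [with Growth=-9, Soil=7]  = 27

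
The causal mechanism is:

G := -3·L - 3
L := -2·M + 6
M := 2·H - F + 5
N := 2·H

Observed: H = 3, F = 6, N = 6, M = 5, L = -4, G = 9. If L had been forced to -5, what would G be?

12

The intervention breaks the incoming arrows to L: L := -2·M + 6 no longer applies, and L = -5.
G = -3·L - 3  [with L=-5]  = 12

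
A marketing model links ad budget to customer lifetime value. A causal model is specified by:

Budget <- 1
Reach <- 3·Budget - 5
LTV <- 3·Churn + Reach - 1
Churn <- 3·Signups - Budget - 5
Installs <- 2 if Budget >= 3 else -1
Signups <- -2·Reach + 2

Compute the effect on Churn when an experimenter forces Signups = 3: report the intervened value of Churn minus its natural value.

Intervening sets Signups = 3 and removes its equation (Signups <- -2·Reach + 2).
Churn = 3·Signups - Budget - 5  [with Signups=3, Budget=1]  = 3
Without intervention: Reach = 3·Budget - 5  [with Budget=1]  = -2; Signups = -2·Reach + 2  [with Reach=-2]  = 6; Churn = 3·Signups - Budget - 5  [with Signups=6, Budget=1]  = 12.
Change = 3 − 12 = -9.

-9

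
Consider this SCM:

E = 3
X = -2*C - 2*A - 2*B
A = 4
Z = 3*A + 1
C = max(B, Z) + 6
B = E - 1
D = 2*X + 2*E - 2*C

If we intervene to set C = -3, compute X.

-6

The intervention breaks the incoming arrows to C: C = max(B, Z) + 6 no longer applies, and C = -3.
B = E - 1  [with E=3]  = 2
X = -2*C - 2*A - 2*B  [with C=-3, A=4, B=2]  = -6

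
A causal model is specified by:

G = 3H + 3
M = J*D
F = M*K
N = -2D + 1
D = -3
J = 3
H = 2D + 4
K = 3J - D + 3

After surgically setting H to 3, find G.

12

The intervention breaks the incoming arrows to H: H = 2D + 4 no longer applies, and H = 3.
G = 3H + 3  [with H=3]  = 12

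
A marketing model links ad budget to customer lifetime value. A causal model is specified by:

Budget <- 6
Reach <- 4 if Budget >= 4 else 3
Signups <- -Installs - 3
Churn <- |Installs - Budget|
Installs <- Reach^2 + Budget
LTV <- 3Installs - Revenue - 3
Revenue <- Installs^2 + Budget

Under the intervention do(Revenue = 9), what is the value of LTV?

Intervening sets Revenue = 9 and removes its equation (Revenue <- Installs^2 + Budget).
Reach = 4 if Budget >= 4 else 3  [with Budget=6]  = 4
Installs = Reach^2 + Budget  [with Reach=4, Budget=6]  = 22
LTV = 3Installs - Revenue - 3  [with Installs=22, Revenue=9]  = 54

54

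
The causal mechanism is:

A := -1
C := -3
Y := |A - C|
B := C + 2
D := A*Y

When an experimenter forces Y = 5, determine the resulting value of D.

-5

do(Y=5) replaces the equation Y := |A - C| with the constant Y = 5.
D = A*Y  [with A=-1, Y=5]  = -5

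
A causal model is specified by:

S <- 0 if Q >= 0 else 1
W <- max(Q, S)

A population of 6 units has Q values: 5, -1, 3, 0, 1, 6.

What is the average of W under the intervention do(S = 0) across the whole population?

The intervention sets S=0 in all 6 units regardless of Q. Recomputing W per unit gives 5, 0, 3, 0, 1, 6; average 2.5.

2.5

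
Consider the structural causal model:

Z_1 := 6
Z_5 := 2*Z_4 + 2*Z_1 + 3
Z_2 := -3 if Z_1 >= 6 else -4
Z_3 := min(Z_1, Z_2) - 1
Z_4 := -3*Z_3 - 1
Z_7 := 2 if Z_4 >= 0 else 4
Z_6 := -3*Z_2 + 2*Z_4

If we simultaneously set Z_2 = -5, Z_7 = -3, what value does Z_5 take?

49

Setting Z_2 = -5, Z_7 = -3 by intervention discards those variables' equations.
Z_3 = min(Z_1, Z_2) - 1  [with Z_1=6, Z_2=-5]  = -6
Z_4 = -3*Z_3 - 1  [with Z_3=-6]  = 17
Z_5 = 2*Z_4 + 2*Z_1 + 3  [with Z_4=17, Z_1=6]  = 49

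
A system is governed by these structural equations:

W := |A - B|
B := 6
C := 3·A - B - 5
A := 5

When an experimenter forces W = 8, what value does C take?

The intervention breaks the incoming arrows to W: W := |A - B| no longer applies, and W = 8.
C is not downstream of the intervention, so its value is determined by the original equations.
C = 3·A - B - 5  [with A=5, B=6]  = 4

4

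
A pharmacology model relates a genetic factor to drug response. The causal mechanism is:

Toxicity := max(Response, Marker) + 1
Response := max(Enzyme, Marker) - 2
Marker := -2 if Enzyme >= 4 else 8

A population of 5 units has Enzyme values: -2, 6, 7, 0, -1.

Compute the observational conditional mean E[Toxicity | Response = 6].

Observing Response=6 restricts to units where Response's equation naturally yields 6: Enzyme ∈ {-2, 0, -1}. In that subpopulation Toxicity = 9, 9, 9, mean 9.

9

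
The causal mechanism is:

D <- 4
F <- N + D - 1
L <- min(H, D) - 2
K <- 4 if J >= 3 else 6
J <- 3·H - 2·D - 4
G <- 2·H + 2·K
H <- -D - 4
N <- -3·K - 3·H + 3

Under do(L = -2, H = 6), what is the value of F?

-24

Under do(L = -2, H = 6), each intervened variable's structural equation is replaced by its fixed value.
J = 3·H - 2·D - 4  [with H=6, D=4]  = 6
K = 4 if J >= 3 else 6  [with J=6]  = 4
N = -3·K - 3·H + 3  [with K=4, H=6]  = -27
F = N + D - 1  [with N=-27, D=4]  = -24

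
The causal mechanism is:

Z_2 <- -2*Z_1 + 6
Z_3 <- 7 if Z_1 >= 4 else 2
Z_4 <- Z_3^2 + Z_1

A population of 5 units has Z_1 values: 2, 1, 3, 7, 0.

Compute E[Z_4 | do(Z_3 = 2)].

The intervention sets Z_3=2 in all 5 units regardless of Z_1. Recomputing Z_4 per unit gives 6, 5, 7, 11, 4; average 6.6.

6.6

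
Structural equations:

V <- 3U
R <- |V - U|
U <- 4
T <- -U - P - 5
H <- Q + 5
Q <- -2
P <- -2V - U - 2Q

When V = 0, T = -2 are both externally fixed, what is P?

0

Setting V = 0, T = -2 by intervention discards those variables' equations.
P = -2V - U - 2Q  [with V=0, U=4, Q=-2]  = 0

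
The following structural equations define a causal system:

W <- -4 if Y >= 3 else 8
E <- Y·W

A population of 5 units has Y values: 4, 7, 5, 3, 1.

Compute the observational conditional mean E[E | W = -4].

-19

E[E|W=-4] averages over only the 4 units with W=-4 (Y = 4, 7, 5, 3): E = -16, -28, -20, -12, mean -19.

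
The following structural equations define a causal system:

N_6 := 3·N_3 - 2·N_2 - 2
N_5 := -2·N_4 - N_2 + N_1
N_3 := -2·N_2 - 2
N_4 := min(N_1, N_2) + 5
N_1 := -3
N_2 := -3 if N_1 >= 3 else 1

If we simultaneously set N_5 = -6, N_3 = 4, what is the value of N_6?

8

The joint intervention fixes N_5 = -6, N_3 = 4, removing each variable's own equation.
N_2 = -3 if N_1 >= 3 else 1  [with N_1=-3]  = 1
N_6 = 3·N_3 - 2·N_2 - 2  [with N_3=4, N_2=1]  = 8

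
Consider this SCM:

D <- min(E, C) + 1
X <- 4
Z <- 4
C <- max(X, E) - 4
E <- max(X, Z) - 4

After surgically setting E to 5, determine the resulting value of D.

2

do(E=5) replaces the equation E <- max(X, Z) - 4 with the constant E = 5.
C = max(X, E) - 4  [with X=4, E=5]  = 1
D = min(E, C) + 1  [with E=5, C=1]  = 2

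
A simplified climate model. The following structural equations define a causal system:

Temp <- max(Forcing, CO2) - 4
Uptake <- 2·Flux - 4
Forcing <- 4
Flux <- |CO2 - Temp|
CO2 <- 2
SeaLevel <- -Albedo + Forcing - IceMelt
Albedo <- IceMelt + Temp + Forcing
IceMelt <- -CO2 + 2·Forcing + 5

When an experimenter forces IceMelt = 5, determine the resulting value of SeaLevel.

-10

Under do(IceMelt=5), the mechanism IceMelt <- -CO2 + 2·Forcing + 5 is discarded; IceMelt is fixed at 5.
Temp = max(Forcing, CO2) - 4  [with Forcing=4, CO2=2]  = 0
Albedo = IceMelt + Temp + Forcing  [with IceMelt=5, Temp=0, Forcing=4]  = 9
SeaLevel = -Albedo + Forcing - IceMelt  [with Albedo=9, Forcing=4, IceMelt=5]  = -10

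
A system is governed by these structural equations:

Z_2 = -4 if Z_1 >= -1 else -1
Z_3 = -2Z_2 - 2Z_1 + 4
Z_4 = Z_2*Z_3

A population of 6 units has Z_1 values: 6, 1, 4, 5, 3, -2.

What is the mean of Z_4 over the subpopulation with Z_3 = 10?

Observing Z_3=10 restricts to units where Z_3's equation naturally yields 10: Z_1 ∈ {1, -2}. In that subpopulation Z_4 = -40, -10, mean -25.

-25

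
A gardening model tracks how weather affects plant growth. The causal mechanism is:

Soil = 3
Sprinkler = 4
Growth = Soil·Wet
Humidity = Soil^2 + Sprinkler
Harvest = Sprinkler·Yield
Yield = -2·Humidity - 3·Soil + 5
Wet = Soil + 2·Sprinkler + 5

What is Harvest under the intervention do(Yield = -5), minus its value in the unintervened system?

100

Intervening sets Yield = -5 and removes its equation (Yield = -2·Humidity - 3·Soil + 5).
Harvest = Sprinkler·Yield  [with Sprinkler=4, Yield=-5]  = -20
Without intervention: Humidity = Soil^2 + Sprinkler  [with Soil=3, Sprinkler=4]  = 13; Yield = -2·Humidity - 3·Soil + 5  [with Humidity=13, Soil=3]  = -30; Harvest = Sprinkler·Yield  [with Sprinkler=4, Yield=-30]  = -120.
Change = -20 − (-120) = 100.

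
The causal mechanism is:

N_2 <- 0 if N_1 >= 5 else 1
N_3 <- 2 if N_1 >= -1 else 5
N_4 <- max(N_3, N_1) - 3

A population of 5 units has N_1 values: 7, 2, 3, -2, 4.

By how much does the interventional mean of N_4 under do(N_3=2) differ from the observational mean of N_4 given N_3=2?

-0.4

Under do(N_3=2), N_3's equation is replaced by N_3=2 for every unit. Per-unit N_4: 4, -1, 0, -1, 1. Mean = 0.6.
Observing N_3=2 restricts to units where N_3's equation naturally yields 2: N_1 ∈ {7, 2, 3, 4}. In that subpopulation N_4 = 4, -1, 0, 1, mean 1.
Difference = 0.6 − 1 = -0.4.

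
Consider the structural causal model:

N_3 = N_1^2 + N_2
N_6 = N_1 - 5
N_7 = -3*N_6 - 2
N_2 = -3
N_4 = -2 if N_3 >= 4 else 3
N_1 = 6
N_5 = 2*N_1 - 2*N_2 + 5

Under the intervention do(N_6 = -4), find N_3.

do(N_6=-4) replaces the equation N_6 = N_1 - 5 with the constant N_6 = -4.
N_3 is not downstream of the intervention, so its value is determined by the original equations.
N_3 = N_1^2 + N_2  [with N_1=6, N_2=-3]  = 33

33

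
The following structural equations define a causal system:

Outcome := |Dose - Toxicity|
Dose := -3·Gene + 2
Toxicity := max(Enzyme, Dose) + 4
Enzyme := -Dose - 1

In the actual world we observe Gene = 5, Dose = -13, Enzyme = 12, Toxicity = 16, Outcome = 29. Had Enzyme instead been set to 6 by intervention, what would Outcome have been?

do(Enzyme=6) replaces the equation Enzyme := -Dose - 1 with the constant Enzyme = 6.
Dose = -3·Gene + 2  [with Gene=5]  = -13
Toxicity = max(Enzyme, Dose) + 4  [with Enzyme=6, Dose=-13]  = 10
Outcome = |Dose - Toxicity|  [with Dose=-13, Toxicity=10]  = 23

23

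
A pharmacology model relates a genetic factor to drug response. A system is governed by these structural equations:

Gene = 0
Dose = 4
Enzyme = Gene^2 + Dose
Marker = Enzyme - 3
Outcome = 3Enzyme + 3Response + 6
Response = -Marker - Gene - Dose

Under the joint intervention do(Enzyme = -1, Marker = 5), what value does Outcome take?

-24

Setting Enzyme = -1, Marker = 5 by intervention discards those variables' equations.
Response = -Marker - Gene - Dose  [with Marker=5, Gene=0, Dose=4]  = -9
Outcome = 3Enzyme + 3Response + 6  [with Enzyme=-1, Response=-9]  = -24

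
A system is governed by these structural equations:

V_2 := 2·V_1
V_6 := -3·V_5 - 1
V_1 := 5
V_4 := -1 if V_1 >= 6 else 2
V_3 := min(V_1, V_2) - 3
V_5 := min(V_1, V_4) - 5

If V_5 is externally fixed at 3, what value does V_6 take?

-10

The intervention breaks the incoming arrows to V_5: V_5 := min(V_1, V_4) - 5 no longer applies, and V_5 = 3.
V_6 = -3·V_5 - 1  [with V_5=3]  = -10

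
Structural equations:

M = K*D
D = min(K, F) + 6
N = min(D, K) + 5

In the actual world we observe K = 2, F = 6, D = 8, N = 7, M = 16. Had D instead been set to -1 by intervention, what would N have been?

4

The intervention breaks the incoming arrows to D: D = min(K, F) + 6 no longer applies, and D = -1.
N = min(D, K) + 5  [with D=-1, K=2]  = 4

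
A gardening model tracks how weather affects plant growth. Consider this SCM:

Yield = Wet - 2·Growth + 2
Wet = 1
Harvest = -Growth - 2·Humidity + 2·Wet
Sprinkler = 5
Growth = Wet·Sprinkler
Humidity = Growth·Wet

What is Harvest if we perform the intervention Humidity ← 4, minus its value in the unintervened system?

2

Under do(Humidity=4), the mechanism Humidity = Growth·Wet is discarded; Humidity is fixed at 4.
Growth = Wet·Sprinkler  [with Wet=1, Sprinkler=5]  = 5
Harvest = -Growth - 2·Humidity + 2·Wet  [with Growth=5, Humidity=4, Wet=1]  = -11
Without intervention: Growth = Wet·Sprinkler  [with Wet=1, Sprinkler=5]  = 5; Humidity = Growth·Wet  [with Growth=5, Wet=1]  = 5; Harvest = -Growth - 2·Humidity + 2·Wet  [with Growth=5, Humidity=5, Wet=1]  = -13.
Change = -11 − (-13) = 2.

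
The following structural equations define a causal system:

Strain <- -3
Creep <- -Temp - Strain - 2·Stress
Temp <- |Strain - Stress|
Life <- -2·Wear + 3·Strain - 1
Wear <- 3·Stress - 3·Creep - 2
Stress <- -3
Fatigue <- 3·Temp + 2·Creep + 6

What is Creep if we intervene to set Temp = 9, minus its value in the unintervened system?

-9

The intervention breaks the incoming arrows to Temp: Temp <- |Strain - Stress| no longer applies, and Temp = 9.
Creep = -Temp - Strain - 2·Stress  [with Temp=9, Strain=-3, Stress=-3]  = 0
Without intervention: Temp = |Strain - Stress|  [with Strain=-3, Stress=-3]  = 0; Creep = -Temp - Strain - 2·Stress  [with Temp=0, Strain=-3, Stress=-3]  = 9.
Change = 0 − 9 = -9.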